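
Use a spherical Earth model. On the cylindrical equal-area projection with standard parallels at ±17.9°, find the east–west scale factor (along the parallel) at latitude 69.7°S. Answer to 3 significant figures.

Cylindrical equal-area (φ₀ = 17.9°): h = cos φ / cos 17.9° along meridians, k = cos 17.9° / cos φ along parallels; h·k = 1.
k = cos 17.9° / cos 69.7° = 0.9516/0.3469 = 2.743.

2.74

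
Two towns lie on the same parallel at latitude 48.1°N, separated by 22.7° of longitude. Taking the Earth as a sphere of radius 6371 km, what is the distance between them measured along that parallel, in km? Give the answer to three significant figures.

1690 km

Arc length along a parallel = R cos φ · Δλ (with Δλ in radians).
= 6371 × cos 48.1° × (22.7° × π/180) = 6371 × 0.6678 × 0.3962 ≈ 1690 km.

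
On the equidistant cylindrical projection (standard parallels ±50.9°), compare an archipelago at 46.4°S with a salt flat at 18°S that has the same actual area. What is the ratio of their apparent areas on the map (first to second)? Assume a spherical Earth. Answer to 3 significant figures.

In the equirectangular projection with standard parallel φ₀ = 50.9° (x = Rλ cos φ₀, y = Rφ), meridians are true-scale (h = 1) and the parallel scale is k = cos φ₀ / cos φ.
Areal scale at 46.4°: h·k = 1.000 × 0.9145 = 0.9145.
Areal scale at 18°: h·k = 1.000 × 0.6631 = 0.6631.
Ratio = 0.9145/0.6631 ≈ 1.38.

1.38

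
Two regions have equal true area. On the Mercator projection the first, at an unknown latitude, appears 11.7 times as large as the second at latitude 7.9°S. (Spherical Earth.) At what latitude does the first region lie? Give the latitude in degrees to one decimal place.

73.2°

Mercator areal scale is sec²φ, so apparent-area ratio = sec²φ₁ / sec²φ₂ = cos²φ₂ / cos²φ₁.
cos²φ₂ / cos²φ₁ = 11.7  ⇒  cos φ₁ = cos 7.9° / √11.7 = 0.9905/3.421 = 0.2896.
φ₁ = arccos(0.2896) ≈ 73.2°.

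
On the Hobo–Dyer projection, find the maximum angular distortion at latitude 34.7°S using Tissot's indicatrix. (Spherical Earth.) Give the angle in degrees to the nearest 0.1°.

4.1°

Hobo–Dyer is a cylindrical equal-area projection with standard parallels at ±37.5°. Cylindrical equal-area (φ₀ = 37.5°): h = cos φ / cos 37.5° along meridians, k = cos 37.5° / cos φ along parallels; h·k = 1.
At 34.7°: h = 1.036, k = 0.9650; principal scales a = 1.036, b = 0.9650.
sin(ω/2) = (a − b)/(a + b) = 0.07131/2.001 = 0.03563, so ω = 2 arcsin(0.03563) ≈ 4.1°.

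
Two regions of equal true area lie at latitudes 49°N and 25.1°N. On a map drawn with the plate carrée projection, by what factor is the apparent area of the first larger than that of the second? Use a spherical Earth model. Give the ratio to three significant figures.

1.38

In the plate carrée (x = Rλ, y = Rφ), meridians are true-scale (h = 1) and parallels are stretched by k = sec φ.
Areal scale at 49°: h·k = 1.000 × 1.524 = 1.524.
Areal scale at 25.1°: h·k = 1.000 × 1.104 = 1.104.
Ratio = 1.524/1.104 ≈ 1.38.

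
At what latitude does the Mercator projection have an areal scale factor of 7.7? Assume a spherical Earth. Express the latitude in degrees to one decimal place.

Mercator areal scale is sec²φ.
sec²φ = 7.7  ⇒  cos²φ = 0.1299  ⇒  cos φ = 0.3604.
φ = arccos(0.3604) ≈ 68.9°.

68.9°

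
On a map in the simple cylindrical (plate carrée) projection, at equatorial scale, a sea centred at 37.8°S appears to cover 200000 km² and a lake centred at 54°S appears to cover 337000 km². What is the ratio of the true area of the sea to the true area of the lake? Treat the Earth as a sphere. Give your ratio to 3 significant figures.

Plate carrée has h = 1 and k = sec φ, giving areal scale sec φ; true area = (apparent area) · cos φ.
True area of sea: 200000 × cos(37.8°) = 200000 × 0.7902 = 158000 km².
True area of lake: 337000 × cos(54°) = 337000 × 0.5878 = 198100 km².
Ratio = 158000 / 198100 ≈ 0.798.

0.798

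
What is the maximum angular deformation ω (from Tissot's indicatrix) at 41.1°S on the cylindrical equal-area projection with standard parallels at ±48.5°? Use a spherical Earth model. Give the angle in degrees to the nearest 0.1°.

14.7°

Cylindrical equal-area (φ₀ = 48.5°): h = cos φ / cos 48.5° along meridians, k = cos 48.5° / cos φ along parallels; h·k = 1.
At 41.1°: h = 1.137, k = 0.8793; principal scales a = 1.137, b = 0.8793.
sin(ω/2) = (a − b)/(a + b) = 0.2579/2.017 = 0.1279, so ω = 2 arcsin(0.1279) ≈ 14.7°.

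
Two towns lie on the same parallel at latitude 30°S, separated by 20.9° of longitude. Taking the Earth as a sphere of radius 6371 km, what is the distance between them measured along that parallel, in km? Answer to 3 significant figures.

2010 km

Arc length along a parallel = R cos φ · Δλ (with Δλ in radians).
= 6371 × cos 30° × (20.9° × π/180) = 6371 × 0.8660 × 0.3648 ≈ 2010 km.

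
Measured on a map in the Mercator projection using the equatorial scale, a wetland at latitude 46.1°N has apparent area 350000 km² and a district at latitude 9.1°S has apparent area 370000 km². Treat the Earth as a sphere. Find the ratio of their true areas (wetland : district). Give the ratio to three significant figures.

0.466

Mercator's areal exaggeration is sec²φ; hence true area = (apparent area) · cos²φ.
True area of wetland: 350000 × cos²(46.1°) = 350000 × 0.4808 = 168300 km².
True area of district: 370000 × cos²(9.1°) = 370000 × 0.9750 = 360700 km².
Ratio = 168300 / 360700 ≈ 0.466.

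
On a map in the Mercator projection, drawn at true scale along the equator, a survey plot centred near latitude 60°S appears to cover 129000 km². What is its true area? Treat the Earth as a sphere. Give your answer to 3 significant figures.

Mercator is conformal, so the point scale is isotropic: h = k = sec φ = 1/cos φ.
Areal scale = k² = sec²φ = 1/cos²(60°) = 1/0.5000² = 4.000.
True area = apparent / (areal scale) = 129000 / 4.000 ≈ 32300 km².

32300 km²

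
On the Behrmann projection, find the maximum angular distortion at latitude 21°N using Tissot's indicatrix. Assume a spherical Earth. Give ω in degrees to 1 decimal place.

The Behrmann projection is cylindrical equal-area with φ₀ = 30°. Cylindrical equal-area (φ₀ = 30°): h = cos φ / cos 30° along meridians, k = cos 30° / cos φ along parallels; h·k = 1.
At 21°: h = 1.078, k = 0.9276; principal scales a = 1.078, b = 0.9276.
sin(ω/2) = (a − b)/(a + b) = 0.1504/2.006 = 0.07497, so ω = 2 arcsin(0.07497) ≈ 8.6°.

8.6°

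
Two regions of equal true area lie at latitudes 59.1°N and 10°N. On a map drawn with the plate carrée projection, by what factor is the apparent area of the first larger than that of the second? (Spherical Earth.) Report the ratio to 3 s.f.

1.92

Plate carrée maps x = Rλ, y = Rφ. The meridian scale is h = 1 and the parallel scale is k = 1/cos φ = sec φ.
Areal scale at 59.1°: h·k = 1.000 × 1.947 = 1.947.
Areal scale at 10°: h·k = 1.000 × 1.015 = 1.015.
Ratio = 1.947/1.015 ≈ 1.92.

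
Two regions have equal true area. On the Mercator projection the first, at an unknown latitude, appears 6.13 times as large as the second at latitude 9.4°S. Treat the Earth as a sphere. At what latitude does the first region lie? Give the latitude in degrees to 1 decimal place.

Mercator areal scale is sec²φ, so apparent-area ratio = sec²φ₁ / sec²φ₂ = cos²φ₂ / cos²φ₁.
cos²φ₂ / cos²φ₁ = 6.13  ⇒  cos φ₁ = cos 9.4° / √6.13 = 0.9866/2.476 = 0.3985.
φ₁ = arccos(0.3985) ≈ 66.5°.

66.5°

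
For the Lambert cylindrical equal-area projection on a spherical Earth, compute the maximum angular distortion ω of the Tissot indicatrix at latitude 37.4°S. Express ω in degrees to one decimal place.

26.1°

The Lambert cylindrical equal-area projection is the cylindrical equal-area projection with its standard parallel at the equator (φ₀ = 0). Cylindrical equal-area (φ₀ = 0°): h = cos φ / cos 0° along meridians, k = cos 0° / cos φ along parallels; h·k = 1.
At 37.4°: h = 0.7944, k = 1.259; principal scales a = 1.259, b = 0.7944.
sin(ω/2) = (a − b)/(a + b) = 0.4644/2.053 = 0.2262, so ω = 2 arcsin(0.2262) ≈ 26.1°.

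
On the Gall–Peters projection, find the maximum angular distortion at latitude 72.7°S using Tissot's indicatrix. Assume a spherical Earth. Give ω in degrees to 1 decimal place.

88.8°

Gall–Peters is a cylindrical equal-area projection with standard parallels at ±45°. For cylindrical equal-area with standard parallel φ₀, h = cos φ / cos φ₀ and k = cos φ₀ / cos φ, so h·k = 1.
At 72.7°: h = 0.4206, k = 2.378; principal scales a = 2.378, b = 0.4206.
sin(ω/2) = (a − b)/(a + b) = 1.957/2.798 = 0.6994, so ω = 2 arcsin(0.6994) ≈ 88.8°.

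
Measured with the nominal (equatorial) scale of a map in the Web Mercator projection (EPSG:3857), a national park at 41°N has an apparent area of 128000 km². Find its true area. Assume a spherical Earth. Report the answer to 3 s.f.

72900 km²

The Mercator projection is conformal; its linear scale factor is the same in every direction and equals sec φ = 1/cos φ.
Areal scale = k² = sec²φ = 1/cos²(41°) = 1/0.7547² = 1.756.
True area = apparent / (areal scale) = 128000 / 1.756 ≈ 72900 km².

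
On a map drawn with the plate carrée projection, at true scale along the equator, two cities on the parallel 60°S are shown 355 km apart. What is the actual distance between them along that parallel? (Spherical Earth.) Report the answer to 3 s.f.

178 km

Plate carrée maps x = Rλ, y = Rφ. The meridian scale is h = 1 and the parallel scale is k = 1/cos φ = sec φ.
Along the parallel at 60°, map distances are exaggerated by k = sec 60° = 2.000.
True distance = 355 / 2.000 = 355 × cos 60° ≈ 178 km.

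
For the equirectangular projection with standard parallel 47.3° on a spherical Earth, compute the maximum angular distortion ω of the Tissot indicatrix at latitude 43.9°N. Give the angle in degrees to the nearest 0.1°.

In the equirectangular projection with standard parallel φ₀ = 47.3° (x = Rλ cos φ₀, y = Rφ), meridians are true-scale (h = 1) and the parallel scale is k = cos φ₀ / cos φ.
At 43.9°: h = 1.000, k = 0.9412; principal scales a = 1.000, b = 0.9412.
sin(ω/2) = (a − b)/(a + b) = 0.05883/1.941 = 0.03031, so ω = 2 arcsin(0.03031) ≈ 3.5°.

3.5°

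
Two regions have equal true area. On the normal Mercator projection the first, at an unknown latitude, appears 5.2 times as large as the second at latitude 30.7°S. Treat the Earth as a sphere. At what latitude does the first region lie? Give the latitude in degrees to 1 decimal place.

67.8°

On Mercator, (apparent₁)/(apparent₂) = sec²φ₁ / sec²φ₂ when true areas are equal.
cos²φ₂ / cos²φ₁ = 5.2  ⇒  cos φ₁ = cos 30.7° / √5.2 = 0.8599/2.280 = 0.3771.
φ₁ = arccos(0.3771) ≈ 67.8°.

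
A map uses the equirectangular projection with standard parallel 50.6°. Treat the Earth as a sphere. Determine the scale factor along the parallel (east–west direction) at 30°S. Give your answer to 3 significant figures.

0.733

With standard parallel φ₀ = 50.6°, the equirectangular projection gives x = Rλ cos φ₀, y = Rφ, so h = 1 and k = cos 50.6° / cos φ.
k = cos 50.6° / cos 30° = 0.6347/0.8660 = 0.7329.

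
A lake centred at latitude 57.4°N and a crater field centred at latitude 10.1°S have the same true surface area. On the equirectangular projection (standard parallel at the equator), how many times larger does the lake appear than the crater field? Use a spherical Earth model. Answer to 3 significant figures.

1.83

Plate carrée maps x = Rλ, y = Rφ. The meridian scale is h = 1 and the parallel scale is k = 1/cos φ = sec φ.
Areal scale at 57.4°: h·k = 1.000 × 1.856 = 1.856.
Areal scale at 10.1°: h·k = 1.000 × 1.016 = 1.016.
Ratio = 1.856/1.016 ≈ 1.83.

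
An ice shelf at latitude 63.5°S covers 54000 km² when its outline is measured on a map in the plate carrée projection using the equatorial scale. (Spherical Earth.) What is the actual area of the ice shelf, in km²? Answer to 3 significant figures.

Plate carrée maps x = Rλ, y = Rφ. The meridian scale is h = 1 and the parallel scale is k = 1/cos φ = sec φ.
Areal scale = h·k = 1 × sec φ; at 63.5°, h = 1.000, k = 2.241, so h·k = 2.241.
True area = apparent / (areal scale) = 54000 / 2.241 ≈ 24100 km².

24100 km²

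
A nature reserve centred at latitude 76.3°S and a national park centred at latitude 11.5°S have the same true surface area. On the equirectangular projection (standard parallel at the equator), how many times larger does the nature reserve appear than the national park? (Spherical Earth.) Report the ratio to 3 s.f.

In the plate carrée (x = Rλ, y = Rφ), meridians are true-scale (h = 1) and parallels are stretched by k = sec φ.
Areal scale at 76.3°: h·k = 1.000 × 4.222 = 4.222.
Areal scale at 11.5°: h·k = 1.000 × 1.020 = 1.020.
Ratio = 4.222/1.020 ≈ 4.14.

4.14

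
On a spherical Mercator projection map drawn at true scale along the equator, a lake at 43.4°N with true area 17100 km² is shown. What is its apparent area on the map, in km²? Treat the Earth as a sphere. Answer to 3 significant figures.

32400 km²

For Mercator, h = k = sec φ (a conformal cylindrical projection has a single point scale, 1/cos φ).
Areal scale = k² = sec²φ = 1/cos²(43.4°) = 1/0.7266² = 1.894.
Apparent area = 17100 × 1.894 ≈ 32400 km².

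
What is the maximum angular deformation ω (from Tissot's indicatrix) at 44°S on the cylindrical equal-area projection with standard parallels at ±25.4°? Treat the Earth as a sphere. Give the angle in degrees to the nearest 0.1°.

25.9°

A cylindrical equal-area projection with standard parallel φ₀ has meridian scale h = cos φ / cos φ₀ and parallel scale k = cos φ₀ / cos φ (so areas are preserved, h·k = 1).
At 44°: h = 0.7963, k = 1.256; principal scales a = 1.256, b = 0.7963.
sin(ω/2) = (a − b)/(a + b) = 0.4595/2.052 = 0.2239, so ω = 2 arcsin(0.2239) ≈ 25.9°.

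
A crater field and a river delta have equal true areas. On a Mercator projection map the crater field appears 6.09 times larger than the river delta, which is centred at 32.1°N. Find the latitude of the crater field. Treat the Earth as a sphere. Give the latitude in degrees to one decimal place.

69.9°

For equal true areas on Mercator, apparent areas scale as sec²φ, so the ratio is cos²φ₂ / cos²φ₁.
cos²φ₂ / cos²φ₁ = 6.09  ⇒  cos φ₁ = cos 32.1° / √6.09 = 0.8471/2.468 = 0.3433.
φ₁ = arccos(0.3433) ≈ 69.9°.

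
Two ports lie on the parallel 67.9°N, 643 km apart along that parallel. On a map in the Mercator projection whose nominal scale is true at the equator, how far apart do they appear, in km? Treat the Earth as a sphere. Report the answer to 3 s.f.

1710 km

For Mercator, h = k = sec φ (a conformal cylindrical projection has a single point scale, 1/cos φ).
Along the parallel, k = sec 67.9° = 1/0.3762 = 2.658.
Map distance = 643 × 2.658 ≈ 1710 km.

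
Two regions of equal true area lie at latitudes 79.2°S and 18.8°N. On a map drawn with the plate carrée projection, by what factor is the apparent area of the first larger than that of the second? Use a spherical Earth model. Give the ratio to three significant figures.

5.05

For the equirectangular projection with φ₀ = 0 (plate carrée), h = 1 along meridians and k = sec φ along parallels.
Areal scale at 79.2°: h·k = 1.000 × 5.337 = 5.337.
Areal scale at 18.8°: h·k = 1.000 × 1.056 = 1.056.
Ratio = 5.337/1.056 ≈ 5.05.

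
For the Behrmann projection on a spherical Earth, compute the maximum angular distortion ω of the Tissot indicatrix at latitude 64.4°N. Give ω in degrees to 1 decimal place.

Behrmann is a cylindrical equal-area projection with standard parallels at ±30°. For cylindrical equal-area with standard parallel φ₀, h = cos φ / cos φ₀ and k = cos φ₀ / cos φ, so h·k = 1.
At 64.4°: h = 0.4989, k = 2.004; principal scales a = 2.004, b = 0.4989.
sin(ω/2) = (a − b)/(a + b) = 1.505/2.503 = 0.6014, so ω = 2 arcsin(0.6014) ≈ 73.9°.

73.9°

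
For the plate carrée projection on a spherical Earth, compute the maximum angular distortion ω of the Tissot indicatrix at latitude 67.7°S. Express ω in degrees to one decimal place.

53.5°

For the equirectangular projection with φ₀ = 0 (plate carrée), h = 1 along meridians and k = sec φ along parallels.
At 67.7°: h = 1.000, k = 2.635; principal scales a = 2.635, b = 1.000.
sin(ω/2) = (a − b)/(a + b) = 1.635/3.635 = 0.4498, so ω = 2 arcsin(0.4498) ≈ 53.5°.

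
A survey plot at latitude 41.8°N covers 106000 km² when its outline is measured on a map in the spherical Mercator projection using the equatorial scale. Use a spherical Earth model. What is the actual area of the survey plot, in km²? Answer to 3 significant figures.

For Mercator, h = k = sec φ (a conformal cylindrical projection has a single point scale, 1/cos φ).
Areal scale = k² = sec²φ = 1/cos²(41.8°) = 1/0.7455² = 1.799.
True area = apparent / (areal scale) = 106000 / 1.799 ≈ 58900 km².

58900 km²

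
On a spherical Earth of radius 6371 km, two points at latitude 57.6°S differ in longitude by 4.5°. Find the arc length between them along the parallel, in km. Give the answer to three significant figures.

268 km

Arc length along a parallel = R cos φ · Δλ (with Δλ in radians).
= 6371 × cos 57.6° × (4.5° × π/180) = 6371 × 0.5358 × 0.07854 ≈ 268 km.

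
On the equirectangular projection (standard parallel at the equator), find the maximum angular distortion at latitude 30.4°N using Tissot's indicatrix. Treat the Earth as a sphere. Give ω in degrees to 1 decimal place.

Plate carrée maps x = Rλ, y = Rφ. The meridian scale is h = 1 and the parallel scale is k = 1/cos φ = sec φ.
At 30.4°: h = 1.000, k = 1.159; principal scales a = 1.159, b = 1.000.
sin(ω/2) = (a − b)/(a + b) = 0.1594/2.159 = 0.07382, so ω = 2 arcsin(0.07382) ≈ 8.5°.

8.5°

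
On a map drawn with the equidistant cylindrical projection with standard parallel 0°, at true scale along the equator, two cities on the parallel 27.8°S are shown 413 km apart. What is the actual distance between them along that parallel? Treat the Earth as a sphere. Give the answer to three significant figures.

365 km

Plate carrée maps x = Rλ, y = Rφ. The meridian scale is h = 1 and the parallel scale is k = 1/cos φ = sec φ.
Along the parallel at 27.8°, map distances are exaggerated by k = sec 27.8° = 1.130.
True distance = 413 / 1.130 = 413 × cos 27.8° ≈ 365 km.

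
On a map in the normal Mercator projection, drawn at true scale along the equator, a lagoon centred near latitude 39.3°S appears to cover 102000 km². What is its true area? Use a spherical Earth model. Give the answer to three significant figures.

For Mercator, h = k = sec φ (a conformal cylindrical projection has a single point scale, 1/cos φ).
Areal scale = k² = sec²φ = 1/cos²(39.3°) = 1/0.7738² = 1.670.
True area = apparent / (areal scale) = 102000 / 1.670 ≈ 61100 km².

61100 km²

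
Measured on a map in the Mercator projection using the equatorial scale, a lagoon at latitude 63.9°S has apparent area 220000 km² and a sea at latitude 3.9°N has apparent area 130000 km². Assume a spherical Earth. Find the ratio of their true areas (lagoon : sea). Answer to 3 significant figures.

Since Mercator area scale is 1/cos²φ, the true area equals the apparent area multiplied by cos²φ.
True area of lagoon: 220000 × cos²(63.9°) = 220000 × 0.1935 = 42580 km².
True area of sea: 130000 × cos²(3.9°) = 130000 × 0.9954 = 129400 km².
Ratio = 42580 / 129400 ≈ 0.329.

0.329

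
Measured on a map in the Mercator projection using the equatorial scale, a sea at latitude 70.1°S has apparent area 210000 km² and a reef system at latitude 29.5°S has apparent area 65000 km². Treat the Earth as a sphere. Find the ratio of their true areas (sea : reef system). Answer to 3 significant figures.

0.494

Since Mercator area scale is 1/cos²φ, the true area equals the apparent area multiplied by cos²φ.
True area of sea: 210000 × cos²(70.1°) = 210000 × 0.1159 = 24330 km².
True area of reef system: 65000 × cos²(29.5°) = 65000 × 0.7575 = 49240 km².
Ratio = 24330 / 49240 ≈ 0.494.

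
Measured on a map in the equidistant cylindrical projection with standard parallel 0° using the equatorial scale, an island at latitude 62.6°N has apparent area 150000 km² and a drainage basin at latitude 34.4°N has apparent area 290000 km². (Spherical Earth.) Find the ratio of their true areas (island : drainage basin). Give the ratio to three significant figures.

0.288

On the plate carrée, areal scale = h·k = 1 × sec φ, so true area = apparent × cos φ.
True area of island: 150000 × cos(62.6°) = 150000 × 0.4602 = 69030 km².
True area of drainage basin: 290000 × cos(34.4°) = 290000 × 0.8251 = 239300 km².
Ratio = 69030 / 239300 ≈ 0.288.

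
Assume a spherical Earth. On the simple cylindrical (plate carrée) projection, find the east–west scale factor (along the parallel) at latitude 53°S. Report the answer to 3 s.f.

1.66

For the equirectangular projection with φ₀ = 0 (plate carrée), h = 1 along meridians and k = sec φ along parallels.
k = 1/cos 53° = 1/0.6018 = 1.662.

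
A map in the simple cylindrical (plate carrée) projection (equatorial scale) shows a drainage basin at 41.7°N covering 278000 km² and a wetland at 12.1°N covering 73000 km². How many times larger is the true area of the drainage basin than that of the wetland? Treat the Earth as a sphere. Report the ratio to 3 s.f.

2.91

Plate carrée has h = 1 and k = sec φ, giving areal scale sec φ; true area = (apparent area) · cos φ.
True area of drainage basin: 278000 × cos(41.7°) = 278000 × 0.7466 = 207600 km².
True area of wetland: 73000 × cos(12.1°) = 73000 × 0.9778 = 71380 km².
Ratio = 207600 / 71380 ≈ 2.91.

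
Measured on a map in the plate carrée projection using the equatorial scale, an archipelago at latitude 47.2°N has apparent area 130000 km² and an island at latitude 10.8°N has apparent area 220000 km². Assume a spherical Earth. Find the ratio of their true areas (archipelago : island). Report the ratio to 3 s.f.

0.409

On the plate carrée, areal scale = h·k = 1 × sec φ, so true area = apparent × cos φ.
True area of archipelago: 130000 × cos(47.2°) = 130000 × 0.6794 = 88330 km².
True area of island: 220000 × cos(10.8°) = 220000 × 0.9823 = 216100 km².
Ratio = 88330 / 216100 ≈ 0.409.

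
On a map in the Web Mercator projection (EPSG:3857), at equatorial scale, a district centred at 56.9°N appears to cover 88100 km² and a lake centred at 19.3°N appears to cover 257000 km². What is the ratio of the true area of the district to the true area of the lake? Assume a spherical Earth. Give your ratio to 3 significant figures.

Mercator's areal exaggeration is sec²φ; hence true area = (apparent area) · cos²φ.
True area of district: 88100 × cos²(56.9°) = 88100 × 0.2982 = 26270 km².
True area of lake: 257000 × cos²(19.3°) = 257000 × 0.8908 = 228900 km².
Ratio = 26270 / 228900 ≈ 0.115.

0.115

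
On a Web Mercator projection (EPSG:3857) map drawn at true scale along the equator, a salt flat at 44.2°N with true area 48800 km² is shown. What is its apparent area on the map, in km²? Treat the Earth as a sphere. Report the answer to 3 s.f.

The Mercator projection is conformal; its linear scale factor is the same in every direction and equals sec φ = 1/cos φ.
Areal scale = k² = sec²φ = 1/cos²(44.2°) = 1/0.7169² = 1.946.
Apparent area = 48800 × 1.946 ≈ 94900 km².

94900 km²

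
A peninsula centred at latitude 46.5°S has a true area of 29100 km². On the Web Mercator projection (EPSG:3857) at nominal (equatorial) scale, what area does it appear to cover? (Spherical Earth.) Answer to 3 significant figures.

The Mercator projection is conformal; its linear scale factor is the same in every direction and equals sec φ = 1/cos φ.
Areal scale = k² = sec²φ = 1/cos²(46.5°) = 1/0.6884² = 2.110.
Apparent area = 29100 × 2.110 ≈ 61400 km².

61400 km²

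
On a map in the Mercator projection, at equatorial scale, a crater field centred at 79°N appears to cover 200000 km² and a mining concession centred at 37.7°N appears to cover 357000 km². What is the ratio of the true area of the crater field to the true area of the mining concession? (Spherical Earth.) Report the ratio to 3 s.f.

Since Mercator area scale is 1/cos²φ, the true area equals the apparent area multiplied by cos²φ.
True area of crater field: 200000 × cos²(79°) = 200000 × 0.03641 = 7282 km².
True area of mining concession: 357000 × cos²(37.7°) = 357000 × 0.6260 = 223500 km².
Ratio = 7282 / 223500 ≈ 0.0326.

0.0326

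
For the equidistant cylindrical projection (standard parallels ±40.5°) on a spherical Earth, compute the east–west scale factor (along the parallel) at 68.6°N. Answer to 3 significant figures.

With standard parallel φ₀ = 40.5°, the equirectangular projection gives x = Rλ cos φ₀, y = Rφ, so h = 1 and k = cos 40.5° / cos φ.
k = cos 40.5° / cos 68.6° = 0.7604/0.3649 = 2.084.

2.08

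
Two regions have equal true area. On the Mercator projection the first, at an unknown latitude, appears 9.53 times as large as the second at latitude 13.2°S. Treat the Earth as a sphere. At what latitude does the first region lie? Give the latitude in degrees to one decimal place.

Mercator areal scale is sec²φ, so apparent-area ratio = sec²φ₁ / sec²φ₂ = cos²φ₂ / cos²φ₁.
cos²φ₂ / cos²φ₁ = 9.53  ⇒  cos φ₁ = cos 13.2° / √9.53 = 0.9736/3.087 = 0.3154.
φ₁ = arccos(0.3154) ≈ 71.6°.

71.6°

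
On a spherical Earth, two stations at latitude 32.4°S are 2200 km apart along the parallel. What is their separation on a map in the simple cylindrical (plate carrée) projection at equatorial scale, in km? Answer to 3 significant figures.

In the plate carrée (x = Rλ, y = Rφ), meridians are true-scale (h = 1) and parallels are stretched by k = sec φ.
Along the parallel, k = sec 32.4° = 1/0.8443 = 1.184.
Map distance = 2200 × 1.184 ≈ 2610 km.

2610 km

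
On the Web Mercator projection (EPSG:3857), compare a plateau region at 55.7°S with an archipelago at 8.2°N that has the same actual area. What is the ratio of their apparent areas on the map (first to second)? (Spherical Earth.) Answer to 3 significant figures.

3.08

Mercator areal scale is sec²φ.
At 55.7°: sec²(55.7°) = 1/0.5635² = 3.149.
At 8.2°: sec²(8.2°) = 1/0.9898² = 1.021.
Ratio = 3.149/1.021 = cos²(8.2°)/cos²(55.7°) ≈ 3.08.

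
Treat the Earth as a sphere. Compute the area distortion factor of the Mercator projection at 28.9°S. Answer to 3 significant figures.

Mercator is conformal, so the point scale is isotropic: h = k = sec φ = 1/cos φ.
Areal scale = k² = sec²φ = 1/cos²(28.9°) = 1/0.8755² = 1.305.

1.30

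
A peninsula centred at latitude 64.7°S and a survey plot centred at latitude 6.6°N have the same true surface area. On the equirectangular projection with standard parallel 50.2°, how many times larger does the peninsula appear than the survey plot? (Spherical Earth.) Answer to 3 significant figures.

With standard parallel φ₀ = 50.2°, the equirectangular projection gives x = Rλ cos φ₀, y = Rφ, so h = 1 and k = cos 50.2° / cos φ.
Areal scale at 64.7°: h·k = 1.000 × 1.498 = 1.498.
Areal scale at 6.6°: h·k = 1.000 × 0.6444 = 0.6444.
Ratio = 1.498/0.6444 ≈ 2.32.

2.32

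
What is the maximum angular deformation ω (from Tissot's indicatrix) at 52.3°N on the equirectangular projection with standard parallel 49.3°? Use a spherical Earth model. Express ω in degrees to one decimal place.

3.7°

In the equirectangular projection with standard parallel φ₀ = 49.3° (x = Rλ cos φ₀, y = Rφ), meridians are true-scale (h = 1) and the parallel scale is k = cos φ₀ / cos φ.
At 52.3°: h = 1.000, k = 1.066; principal scales a = 1.066, b = 1.000.
sin(ω/2) = (a − b)/(a + b) = 0.06634/2.066 = 0.03211, so ω = 2 arcsin(0.03211) ≈ 3.7°.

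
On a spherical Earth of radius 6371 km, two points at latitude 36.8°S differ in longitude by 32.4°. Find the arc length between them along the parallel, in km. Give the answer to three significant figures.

Arc length along a parallel = R cos φ · Δλ (with Δλ in radians).
= 6371 × cos 36.8° × (32.4° × π/180) = 6371 × 0.8007 × 0.5655 ≈ 2880 km.

2880 km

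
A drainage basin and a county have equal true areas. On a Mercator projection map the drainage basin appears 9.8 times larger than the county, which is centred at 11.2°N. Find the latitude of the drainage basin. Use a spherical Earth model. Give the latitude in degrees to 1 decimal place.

Mercator areal scale is sec²φ, so apparent-area ratio = sec²φ₁ / sec²φ₂ = cos²φ₂ / cos²φ₁.
cos²φ₂ / cos²φ₁ = 9.8  ⇒  cos φ₁ = cos 11.2° / √9.8 = 0.9810/3.130 = 0.3134.
φ₁ = arccos(0.3134) ≈ 71.7°.

71.7°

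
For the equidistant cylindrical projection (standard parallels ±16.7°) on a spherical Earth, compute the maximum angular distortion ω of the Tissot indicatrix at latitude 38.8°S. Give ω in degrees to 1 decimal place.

With standard parallel φ₀ = 16.7°, the equirectangular projection gives x = Rλ cos φ₀, y = Rφ, so h = 1 and k = cos 16.7° / cos φ.
At 38.8°: h = 1.000, k = 1.229; principal scales a = 1.229, b = 1.000.
sin(ω/2) = (a − b)/(a + b) = 0.2290/2.229 = 0.1027, so ω = 2 arcsin(0.1027) ≈ 11.8°.

11.8°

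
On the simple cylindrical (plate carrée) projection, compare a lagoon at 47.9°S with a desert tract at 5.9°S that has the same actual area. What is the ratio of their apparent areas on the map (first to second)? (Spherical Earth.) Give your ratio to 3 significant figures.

1.48

Plate carrée maps x = Rλ, y = Rφ. The meridian scale is h = 1 and the parallel scale is k = 1/cos φ = sec φ.
Areal scale at 47.9°: h·k = 1.000 × 1.492 = 1.492.
Areal scale at 5.9°: h·k = 1.000 × 1.005 = 1.005.
Ratio = 1.492/1.005 ≈ 1.48.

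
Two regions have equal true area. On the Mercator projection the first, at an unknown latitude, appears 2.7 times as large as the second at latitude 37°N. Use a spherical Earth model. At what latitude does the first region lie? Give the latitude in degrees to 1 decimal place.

For equal true areas on Mercator, apparent areas scale as sec²φ, so the ratio is cos²φ₂ / cos²φ₁.
cos²φ₂ / cos²φ₁ = 2.7  ⇒  cos φ₁ = cos 37° / √2.7 = 0.7986/1.643 = 0.4860.
φ₁ = arccos(0.4860) ≈ 60.9°.

60.9°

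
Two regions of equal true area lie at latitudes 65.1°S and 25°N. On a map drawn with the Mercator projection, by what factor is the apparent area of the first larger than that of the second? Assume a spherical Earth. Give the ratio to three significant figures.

Mercator is conformal with k = sec φ, so areal scale = k² = sec²φ.
At 65.1°: sec²(65.1°) = 1/0.4210² = 5.641.
At 25°: sec²(25°) = 1/0.9063² = 1.217.
Ratio = 5.641/1.217 = cos²(25°)/cos²(65.1°) ≈ 4.63.

4.63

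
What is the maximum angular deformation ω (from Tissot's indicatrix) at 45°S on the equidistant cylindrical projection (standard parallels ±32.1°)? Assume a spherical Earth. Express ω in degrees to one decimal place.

In the equirectangular projection with standard parallel φ₀ = 32.1° (x = Rλ cos φ₀, y = Rφ), meridians are true-scale (h = 1) and the parallel scale is k = cos φ₀ / cos φ.
At 45°: h = 1.000, k = 1.198; principal scales a = 1.198, b = 1.000.
sin(ω/2) = (a − b)/(a + b) = 0.1980/2.198 = 0.09009, so ω = 2 arcsin(0.09009) ≈ 10.3°.

10.3°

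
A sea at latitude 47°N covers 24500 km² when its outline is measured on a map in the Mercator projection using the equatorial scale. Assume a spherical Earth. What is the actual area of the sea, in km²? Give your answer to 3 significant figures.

For Mercator, h = k = sec φ (a conformal cylindrical projection has a single point scale, 1/cos φ).
Areal scale = k² = sec²φ = 1/cos²(47°) = 1/0.6820² = 2.150.
True area = apparent / (areal scale) = 24500 / 2.150 ≈ 11400 km².

11400 km²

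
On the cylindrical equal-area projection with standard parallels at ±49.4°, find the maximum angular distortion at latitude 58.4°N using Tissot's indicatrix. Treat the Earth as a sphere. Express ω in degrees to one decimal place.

A cylindrical equal-area projection with standard parallel φ₀ has meridian scale h = cos φ / cos φ₀ and parallel scale k = cos φ₀ / cos φ (so areas are preserved, h·k = 1).
At 58.4°: h = 0.8052, k = 1.242; principal scales a = 1.242, b = 0.8052.
sin(ω/2) = (a − b)/(a + b) = 0.4368/2.047 = 0.2134, so ω = 2 arcsin(0.2134) ≈ 24.6°.

24.6°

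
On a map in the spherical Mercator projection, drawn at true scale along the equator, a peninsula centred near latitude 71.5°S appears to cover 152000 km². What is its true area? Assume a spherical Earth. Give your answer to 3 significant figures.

Mercator is conformal, so the point scale is isotropic: h = k = sec φ = 1/cos φ.
Areal scale = k² = sec²φ = 1/cos²(71.5°) = 1/0.3173² = 9.932.
True area = apparent / (areal scale) = 152000 / 9.932 ≈ 15300 km².

15300 km²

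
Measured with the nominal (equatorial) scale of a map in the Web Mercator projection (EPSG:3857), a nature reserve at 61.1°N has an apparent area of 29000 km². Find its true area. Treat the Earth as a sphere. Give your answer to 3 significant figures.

6770 km²

The Mercator projection is conformal; its linear scale factor is the same in every direction and equals sec φ = 1/cos φ.
Areal scale = k² = sec²φ = 1/cos²(61.1°) = 1/0.4833² = 4.282.
True area = apparent / (areal scale) = 29000 / 4.282 ≈ 6770 km².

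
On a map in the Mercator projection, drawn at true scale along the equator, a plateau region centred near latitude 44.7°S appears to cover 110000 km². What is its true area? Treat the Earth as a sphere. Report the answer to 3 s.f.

The Mercator projection is conformal; its linear scale factor is the same in every direction and equals sec φ = 1/cos φ.
Areal scale = k² = sec²φ = 1/cos²(44.7°) = 1/0.7108² = 1.979.
True area = apparent / (areal scale) = 110000 / 1.979 ≈ 55600 km².

55600 km²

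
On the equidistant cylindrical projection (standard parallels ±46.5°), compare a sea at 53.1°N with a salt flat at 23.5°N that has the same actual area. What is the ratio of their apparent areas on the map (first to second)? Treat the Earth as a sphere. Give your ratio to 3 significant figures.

With standard parallel φ₀ = 46.5°, the equirectangular projection gives x = Rλ cos φ₀, y = Rφ, so h = 1 and k = cos 46.5° / cos φ.
Areal scale at 53.1°: h·k = 1.000 × 1.146 = 1.146.
Areal scale at 23.5°: h·k = 1.000 × 0.7506 = 0.7506.
Ratio = 1.146/0.7506 ≈ 1.53.

1.53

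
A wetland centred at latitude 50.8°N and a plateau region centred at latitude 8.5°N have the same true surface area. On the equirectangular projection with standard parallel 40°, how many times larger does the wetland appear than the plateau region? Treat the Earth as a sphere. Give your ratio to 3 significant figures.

In the equirectangular projection with standard parallel φ₀ = 40° (x = Rλ cos φ₀, y = Rφ), meridians are true-scale (h = 1) and the parallel scale is k = cos φ₀ / cos φ.
Areal scale at 50.8°: h·k = 1.000 × 1.212 = 1.212.
Areal scale at 8.5°: h·k = 1.000 × 0.7746 = 0.7746.
Ratio = 1.212/0.7746 ≈ 1.56.

1.56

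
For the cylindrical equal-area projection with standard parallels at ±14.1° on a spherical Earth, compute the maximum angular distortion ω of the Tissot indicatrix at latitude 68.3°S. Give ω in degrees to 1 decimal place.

For cylindrical equal-area with standard parallel φ₀, h = cos φ / cos φ₀ and k = cos φ₀ / cos φ, so h·k = 1.
At 68.3°: h = 0.3812, k = 2.623; principal scales a = 2.623, b = 0.3812.
sin(ω/2) = (a − b)/(a + b) = 2.242/3.004 = 0.7462, so ω = 2 arcsin(0.7462) ≈ 96.5°.

96.5°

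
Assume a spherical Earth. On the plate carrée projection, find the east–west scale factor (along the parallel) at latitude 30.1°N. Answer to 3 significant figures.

1.16

In the plate carrée (x = Rλ, y = Rφ), meridians are true-scale (h = 1) and parallels are stretched by k = sec φ.
k = 1/cos 30.1° = 1/0.8652 = 1.156.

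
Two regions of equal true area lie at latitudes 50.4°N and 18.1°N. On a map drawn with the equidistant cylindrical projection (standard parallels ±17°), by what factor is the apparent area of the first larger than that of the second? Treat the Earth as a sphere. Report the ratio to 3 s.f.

1.49

In the equirectangular projection with standard parallel φ₀ = 17° (x = Rλ cos φ₀, y = Rφ), meridians are true-scale (h = 1) and the parallel scale is k = cos φ₀ / cos φ.
Areal scale at 50.4°: h·k = 1.000 × 1.500 = 1.500.
Areal scale at 18.1°: h·k = 1.000 × 1.006 = 1.006.
Ratio = 1.500/1.006 ≈ 1.49.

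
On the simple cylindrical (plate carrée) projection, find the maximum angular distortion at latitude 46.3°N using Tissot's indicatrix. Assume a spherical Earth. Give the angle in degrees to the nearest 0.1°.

21.1°

For the equirectangular projection with φ₀ = 0 (plate carrée), h = 1 along meridians and k = sec φ along parallels.
At 46.3°: h = 1.000, k = 1.447; principal scales a = 1.447, b = 1.000.
sin(ω/2) = (a − b)/(a + b) = 0.4474/2.447 = 0.1828, so ω = 2 arcsin(0.1828) ≈ 21.1°.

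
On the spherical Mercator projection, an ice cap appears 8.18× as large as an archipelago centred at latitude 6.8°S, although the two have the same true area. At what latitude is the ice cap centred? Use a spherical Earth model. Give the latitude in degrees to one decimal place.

On Mercator, (apparent₁)/(apparent₂) = sec²φ₁ / sec²φ₂ when true areas are equal.
cos²φ₂ / cos²φ₁ = 8.18  ⇒  cos φ₁ = cos 6.8° / √8.18 = 0.9930/2.860 = 0.3472.
φ₁ = arccos(0.3472) ≈ 69.7°.

69.7°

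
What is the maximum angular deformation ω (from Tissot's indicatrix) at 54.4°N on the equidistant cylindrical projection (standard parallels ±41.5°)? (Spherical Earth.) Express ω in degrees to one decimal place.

The equidistant cylindrical projection with φ₀ = 41.5° has h = 1 (meridians true) and k = cos φ₀ / cos φ along parallels.
At 54.4°: h = 1.000, k = 1.287; principal scales a = 1.287, b = 1.000.
sin(ω/2) = (a − b)/(a + b) = 0.2866/2.287 = 0.1253, so ω = 2 arcsin(0.1253) ≈ 14.4°.

14.4°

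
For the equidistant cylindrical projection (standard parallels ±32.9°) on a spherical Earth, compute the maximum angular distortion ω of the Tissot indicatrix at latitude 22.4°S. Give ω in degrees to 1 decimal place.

With standard parallel φ₀ = 32.9°, the equirectangular projection gives x = Rλ cos φ₀, y = Rφ, so h = 1 and k = cos 32.9° / cos φ.
At 22.4°: h = 1.000, k = 0.9081; principal scales a = 1.000, b = 0.9081.
sin(ω/2) = (a − b)/(a + b) = 0.09186/1.908 = 0.04814, so ω = 2 arcsin(0.04814) ≈ 5.5°.

5.5°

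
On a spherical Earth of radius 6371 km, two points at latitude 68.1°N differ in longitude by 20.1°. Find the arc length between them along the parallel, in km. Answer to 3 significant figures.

Arc length along a parallel = R cos φ · Δλ (with Δλ in radians).
= 6371 × cos 68.1° × (20.1° × π/180) = 6371 × 0.3730 × 0.3508 ≈ 834 km.

834 km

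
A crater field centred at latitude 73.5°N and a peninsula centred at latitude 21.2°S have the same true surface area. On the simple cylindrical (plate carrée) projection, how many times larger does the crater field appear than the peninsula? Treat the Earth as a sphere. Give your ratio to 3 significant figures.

In the plate carrée (x = Rλ, y = Rφ), meridians are true-scale (h = 1) and parallels are stretched by k = sec φ.
Areal scale at 73.5°: h·k = 1.000 × 3.521 = 3.521.
Areal scale at 21.2°: h·k = 1.000 × 1.073 = 1.073.
Ratio = 3.521/1.073 ≈ 3.28.

3.28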